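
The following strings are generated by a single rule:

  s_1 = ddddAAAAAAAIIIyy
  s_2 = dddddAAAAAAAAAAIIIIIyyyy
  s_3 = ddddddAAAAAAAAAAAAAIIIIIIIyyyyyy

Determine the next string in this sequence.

Reading off run lengths: d runs 4, 5, 6; A runs 7, 10, 13; I runs 3, 5, 7; y runs 2, 4, 6 — each is linear in n, where the shown terms are n = 2, 3, 4.
For the next term, n = 5, so the run lengths are 7, 16, 9, 8.

dddddddAAAAAAAAAAAAAAAAIIIIIIIIIyyyyyyyy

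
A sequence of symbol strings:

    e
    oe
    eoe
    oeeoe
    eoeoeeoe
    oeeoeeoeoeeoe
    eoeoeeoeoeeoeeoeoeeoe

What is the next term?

Each term (from the third on) is the two preceding terms concatenated in order: term 3 = e·oe = eoe.
So term 8 is oeeoeeoeoeeoe·eoeoeeoeoeeoeeoeoeeoe.

oeeoeeoeoeeoeeoeoeeoeoeeoeeoeoeeoe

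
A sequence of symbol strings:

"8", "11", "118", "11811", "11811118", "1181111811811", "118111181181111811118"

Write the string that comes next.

Each term (from the third on) is the previous term followed by the one before it: term 3 = 11·8 = 118.
Continuing: 118111181181111811118 · 1181111811811 gives term 8.

1181111811811118111181181111811811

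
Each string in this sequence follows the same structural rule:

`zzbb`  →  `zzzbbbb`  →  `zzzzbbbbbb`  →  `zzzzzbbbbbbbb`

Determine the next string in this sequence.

Each string has the form z^{n+1} b^{2n} (n = 1, 2, …).
At n = 5 the blocks have lengths 6, 10.

zzzzzzbbbbbbbbbb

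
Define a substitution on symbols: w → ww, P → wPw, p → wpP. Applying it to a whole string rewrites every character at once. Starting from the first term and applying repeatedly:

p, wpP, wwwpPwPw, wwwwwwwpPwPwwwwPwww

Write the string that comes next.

Replace each of the 19 characters of wwwwwwwpPwPwwwwPwww in place — ww ww ww ww ww ww ww wpP wPw ww wPw ww ww ww ww wPw ww ww ww — and concatenate.

wwwwwwwwwwwwwwwpPwPwwwwPwwwwwwwwwwPwwwwwww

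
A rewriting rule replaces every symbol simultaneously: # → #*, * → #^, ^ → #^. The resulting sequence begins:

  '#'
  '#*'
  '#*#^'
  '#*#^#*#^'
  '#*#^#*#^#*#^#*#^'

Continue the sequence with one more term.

Rewriting the 16 symbols of #*#^#*#^#*#^#*#^ one by one yields #* #^ #* #^ #* #^ #* #^ #* #^ #* #^ #* #^ #* #^; concatenated:

#*#^#*#^#*#^#*#^#*#^#*#^#*#^#*#^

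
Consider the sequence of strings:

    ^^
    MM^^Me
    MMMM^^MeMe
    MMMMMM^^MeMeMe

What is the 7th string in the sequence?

MMMMMMMMMMMM^^MeMeMeMeMeMe

s(k+1) = MM·s(k)·Me, so each term gains MM as a prefix and Me as a suffix.
From MMMMMM^^MeMeMe, 3 further steps: MMMMMM^^MeMeMe → MMMMMMMM^^MeMeMeMe → MMMMMMMMMM^^MeMeMeMeMe → (answer).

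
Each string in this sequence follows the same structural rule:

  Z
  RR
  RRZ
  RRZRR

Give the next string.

RRZRRRRZ

This is a Fibonacci-style word recurrence s(k) = s(k−1)·s(k−2): e.g. RR·Z = RRZ.
The next term joins RRZRR and RRZ.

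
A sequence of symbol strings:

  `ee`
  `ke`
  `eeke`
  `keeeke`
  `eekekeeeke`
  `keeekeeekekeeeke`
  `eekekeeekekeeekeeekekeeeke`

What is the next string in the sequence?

This is a Fibonacci-style word recurrence s(k) = s(k−2)·s(k−1): e.g. ee·ke = eeke.
The next term joins keeekeeekekeeeke and eekekeeekekeeekeeekekeeeke.

keeekeeekekeeekeeekekeeekekeeekeeekekeeeke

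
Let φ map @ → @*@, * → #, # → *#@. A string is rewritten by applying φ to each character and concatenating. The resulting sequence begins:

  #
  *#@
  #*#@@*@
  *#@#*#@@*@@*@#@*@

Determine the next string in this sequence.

#*#@@*@*#@#*#@@*@@*@#@*@@*@#@*@*#@@*@#@*@

Replace each of the 17 characters of *#@#*#@@*@@*@#@*@ in place — # *#@ @*@ *#@ # *#@ @*@ @*@ # @*@ @*@ # @*@ *#@ @*@ # @*@ — and concatenate.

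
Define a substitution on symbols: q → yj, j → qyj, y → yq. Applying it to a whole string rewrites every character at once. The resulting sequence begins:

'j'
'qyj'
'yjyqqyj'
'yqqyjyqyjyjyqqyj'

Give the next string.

yqyjyjyqqyjyqyjyqqyjyqqyjyqyjyjyqqyj

φ(yqqyjyqyjyjyqqyj) expands symbol-by-symbol to yq yj yj yq qyj yq yj yq qyj yq qyj yq yj yj yq qyj; joining the 16 pieces gives the next term.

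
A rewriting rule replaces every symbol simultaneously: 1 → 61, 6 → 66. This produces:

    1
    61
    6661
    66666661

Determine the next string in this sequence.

Rewriting each symbol of 66666661: 6→66, 6→66, 6→66, 6→66, 6→66, 6→66, 6→66, 1→61, which concatenates to 66 66 66 66 66 66 66 61.

6666666666666661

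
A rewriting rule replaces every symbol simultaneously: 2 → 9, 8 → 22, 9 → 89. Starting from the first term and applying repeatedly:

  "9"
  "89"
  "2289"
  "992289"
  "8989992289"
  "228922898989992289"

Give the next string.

992289992289228922898989992289

Applying the rule to each of the 18 symbols of 228922898989992289 gives the pieces 9 9 22 89 9 9 22 89 22 89 22 89 89 89 9 9 22 89, which concatenate to the answer.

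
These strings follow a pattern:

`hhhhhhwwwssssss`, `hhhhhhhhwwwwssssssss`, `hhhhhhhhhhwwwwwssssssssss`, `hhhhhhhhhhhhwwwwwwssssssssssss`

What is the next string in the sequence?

hhhhhhhhhhhhhhwwwwwwwssssssssssssss

The n-th term is 2n h's then n w's then 2n s's, where the shown terms are n = 3, 4, 5, 6.
Setting n = 7 gives 14, 7, 14 characters in each block.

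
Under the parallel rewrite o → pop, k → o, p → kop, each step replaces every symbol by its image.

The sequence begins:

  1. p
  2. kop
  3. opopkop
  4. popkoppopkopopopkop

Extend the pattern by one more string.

koppopkopopopkopkoppopkopopopkoppopkoppopkopopopkop

Replace each of the 19 characters of popkoppopkopopopkop in place — kop pop kop o pop kop kop pop kop o pop kop pop kop pop kop o pop kop — and concatenate.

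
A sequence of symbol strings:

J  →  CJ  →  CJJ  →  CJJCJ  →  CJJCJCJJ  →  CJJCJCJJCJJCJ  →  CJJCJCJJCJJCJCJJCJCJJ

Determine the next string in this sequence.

CJJCJCJJCJJCJCJJCJCJJCJJCJCJJCJJCJ

This is a Fibonacci-style word recurrence s(k) = s(k−1)·s(k−2): e.g. CJ·J = CJJ.
Continuing: CJJCJCJJCJJCJCJJCJCJJ · CJJCJCJJCJJCJ gives term 8.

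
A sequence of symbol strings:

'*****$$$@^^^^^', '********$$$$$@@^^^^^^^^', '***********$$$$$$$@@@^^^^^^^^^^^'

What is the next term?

**************$$$$$$$$$@@@@^^^^^^^^^^^^^^

Reading off run lengths: * runs 5, 8, 11; $ runs 3, 5, 7; @ runs 1, 2, 3; ^ runs 5, 8, 11 — each is linear in n (n = 1, 2, …).
For the next term, n = 4, so the run lengths are 14, 9, 4, 14.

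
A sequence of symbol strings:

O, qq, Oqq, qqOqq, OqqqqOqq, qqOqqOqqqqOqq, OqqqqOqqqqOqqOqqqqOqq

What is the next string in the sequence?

qqOqqOqqqqOqqOqqqqOqqqqOqqOqqqqOqq

From term 3 onward, concatenate the second-to-last term with the last: O·qq = Oqq, qq·Oqq = qqOqq, …
So term 8 is qqOqqOqqqqOqq·OqqqqOqqqqOqqOqqqqOqq.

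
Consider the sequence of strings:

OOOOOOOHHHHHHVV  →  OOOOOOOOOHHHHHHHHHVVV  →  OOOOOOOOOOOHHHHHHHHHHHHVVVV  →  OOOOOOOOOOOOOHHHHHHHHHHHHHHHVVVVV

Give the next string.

OOOOOOOOOOOOOOOHHHHHHHHHHHHHHHHHHVVVVVV

Each string has the form O^{2n+3} H^{3n} V^{n}, where the shown terms are n = 2, 3, 4, 5.
At n = 6 the blocks have lengths 15, 18, 6.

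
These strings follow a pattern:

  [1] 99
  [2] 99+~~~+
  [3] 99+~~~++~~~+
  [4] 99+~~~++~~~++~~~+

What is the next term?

99+~~~++~~~++~~~++~~~+

Each term is the previous one with +~~~+ appended.
So the next term is 99+~~~++~~~++~~~+·+~~~+.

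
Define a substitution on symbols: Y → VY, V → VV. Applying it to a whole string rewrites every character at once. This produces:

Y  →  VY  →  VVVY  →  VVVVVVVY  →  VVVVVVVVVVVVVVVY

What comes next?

Rewriting the 16 symbols of VVVVVVVVVVVVVVVY one by one yields VV VV VV VV VV VV VV VV VV VV VV VV VV VV VV VY; concatenated:

VVVVVVVVVVVVVVVVVVVVVVVVVVVVVVVY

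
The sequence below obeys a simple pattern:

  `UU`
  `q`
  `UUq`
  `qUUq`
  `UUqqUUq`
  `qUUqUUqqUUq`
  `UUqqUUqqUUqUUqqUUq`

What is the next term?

qUUqUUqqUUqUUqqUUqqUUqUUqqUUq

From term 3 onward, concatenate the second-to-last term with the last: UU·q = UUq, q·UUq = qUUq, …
So term 8 is qUUqUUqqUUq·UUqqUUqqUUqUUqqUUq.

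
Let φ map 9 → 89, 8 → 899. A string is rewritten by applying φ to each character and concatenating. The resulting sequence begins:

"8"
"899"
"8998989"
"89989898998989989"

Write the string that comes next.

Rewriting the 17 symbols of 89989898998989989 one by one yields 899 89 89 899 89 899 89 899 89 89 899 89 899 89 89 899 89; concatenated:

89989898998989989899898989989899898989989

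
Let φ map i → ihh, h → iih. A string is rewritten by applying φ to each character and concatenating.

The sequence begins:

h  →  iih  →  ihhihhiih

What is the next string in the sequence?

Apply φ to ihhihhiih symbol by symbol: i→ihh, h→iih, h→iih, i→ihh, h→iih, h→iih, i→ihh, i→ihh, h→iih; joined: ihh iih iih ihh iih iih ihh ihh iih.

ihhiihiihihhiihiihihhihhiih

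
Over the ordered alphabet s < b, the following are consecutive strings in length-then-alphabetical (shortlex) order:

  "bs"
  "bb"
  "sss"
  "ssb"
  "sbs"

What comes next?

sbb

Treat sbs as a base-2 numeral over the given alphabet and add one, carrying through any trailing b's.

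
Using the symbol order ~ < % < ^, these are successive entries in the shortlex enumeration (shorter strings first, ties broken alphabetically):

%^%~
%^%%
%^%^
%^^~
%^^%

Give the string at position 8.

Continuing the enumeration 3 steps past %^^%: %^^% → %^^^ → ^~~~ → (answer).

^~~%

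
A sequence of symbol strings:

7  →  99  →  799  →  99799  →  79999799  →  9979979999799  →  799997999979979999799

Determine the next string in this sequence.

9979979999799799997999979979999799

Each term (from the third on) is the two preceding terms concatenated in order: term 3 = 7·99 = 799.
So term 8 is 9979979999799·799997999979979999799.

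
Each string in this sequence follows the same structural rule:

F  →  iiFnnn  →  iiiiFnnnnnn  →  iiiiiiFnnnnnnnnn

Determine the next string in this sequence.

Every step adds ii to the front and nnn to the end of the previous string.
One more step from iiiiiiFnnnnnnnnn gives the answer.

iiiiiiiiFnnnnnnnnnnnn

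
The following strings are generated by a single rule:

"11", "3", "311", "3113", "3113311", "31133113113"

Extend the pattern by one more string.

Each term (from the third on) is the previous term followed by the one before it: term 3 = 3·11 = 311.
Continuing: 31133113113 · 3113311 gives term 7.

311331131133113311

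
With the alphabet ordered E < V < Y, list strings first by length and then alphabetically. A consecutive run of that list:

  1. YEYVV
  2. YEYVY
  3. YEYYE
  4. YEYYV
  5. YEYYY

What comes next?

YVEEE

Find the rightmost character of YEYYY below Y, bump it to the next letter, and reset everything to its right to E.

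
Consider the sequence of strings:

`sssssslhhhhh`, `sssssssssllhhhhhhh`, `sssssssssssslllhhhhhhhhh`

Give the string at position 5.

sssssssssssssssssslllllhhhhhhhhhhhhh

The n-th term is 3n+3 s's then n l's then 2n+3 h's (n = 1, 2, …).
Setting n = 5 gives 18, 5, 13 characters in each block.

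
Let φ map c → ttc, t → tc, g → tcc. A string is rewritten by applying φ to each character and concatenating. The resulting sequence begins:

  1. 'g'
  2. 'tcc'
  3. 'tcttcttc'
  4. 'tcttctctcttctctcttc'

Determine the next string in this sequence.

tcttctctcttctcttctcttctctcttctcttctcttctctcttc

Applying the rule to each of the 19 symbols of tcttctctcttctctcttc gives the pieces tc ttc tc tc ttc tc ttc tc ttc tc tc ttc tc ttc tc ttc tc tc ttc, which concatenate to the answer.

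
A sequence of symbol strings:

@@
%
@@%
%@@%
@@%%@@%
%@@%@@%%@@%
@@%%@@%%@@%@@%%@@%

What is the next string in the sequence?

%@@%@@%%@@%@@%%@@%%@@%@@%%@@%

From term 3 onward, concatenate the second-to-last term with the last: @@·% = @@%, %·@@% = %@@%, …
The next term joins %@@%@@%%@@% and @@%%@@%%@@%@@%%@@%.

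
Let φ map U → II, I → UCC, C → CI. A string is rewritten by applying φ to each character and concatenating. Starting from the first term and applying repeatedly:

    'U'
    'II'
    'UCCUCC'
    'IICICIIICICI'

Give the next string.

UCCUCCCIUCCCIUCCUCCUCCCIUCCCIUCC

Expanding IICICIIICICI: I→UCC, I→UCC, C→CI, I→UCC, C→CI, I→UCC, I→UCC, I→UCC, C→CI, I→UCC, C→CI, I→UCC. Concatenated: UCC UCC CI UCC CI UCC UCC UCC CI UCC CI UCC.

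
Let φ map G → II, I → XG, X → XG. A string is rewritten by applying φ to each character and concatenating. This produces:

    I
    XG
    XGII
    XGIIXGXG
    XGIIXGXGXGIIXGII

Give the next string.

XGIIXGXGXGIIXGIIXGIIXGXGXGIIXGXG

Replace each of the 16 characters of XGIIXGXGXGIIXGII in place — XG II XG XG XG II XG II XG II XG XG XG II XG XG — and concatenate.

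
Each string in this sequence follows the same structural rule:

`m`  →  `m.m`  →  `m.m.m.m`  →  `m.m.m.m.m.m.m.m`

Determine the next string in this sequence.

Each string is two copies of the previous one joined by '.'.
So the next term is two copies of m.m.m.m.m.m.m.m with '.' between the halves.

m.m.m.m.m.m.m.m.m.m.m.m.m.m.m.m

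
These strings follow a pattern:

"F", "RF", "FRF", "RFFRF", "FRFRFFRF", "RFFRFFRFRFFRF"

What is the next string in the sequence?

FRFRFFRFRFFRFFRFRFFRF

Each term (from the third on) is the two preceding terms concatenated in order: term 3 = F·RF = FRF.
The next term joins FRFRFFRF and RFFRFFRFRFFRF.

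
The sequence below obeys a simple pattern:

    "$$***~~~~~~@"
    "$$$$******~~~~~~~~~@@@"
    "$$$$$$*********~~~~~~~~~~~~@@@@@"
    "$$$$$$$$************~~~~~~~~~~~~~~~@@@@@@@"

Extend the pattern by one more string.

Term n consists of 2n $'s, followed by 3n *'s, followed by 3n+3 ~'s, followed by 2n-1 @'s (n = 1, 2, …).
At n = 5 the blocks have lengths 10, 15, 18, 9.

$$$$$$$$$$***************~~~~~~~~~~~~~~~~~~@@@@@@@@@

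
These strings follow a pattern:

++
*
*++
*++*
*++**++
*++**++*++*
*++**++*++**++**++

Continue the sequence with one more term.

*++**++*++**++**++*++**++*++*

This is a Fibonacci-style word recurrence s(k) = s(k−1)·s(k−2): e.g. *·++ = *++.
So term 8 is *++**++*++**++**++·*++**++*++*.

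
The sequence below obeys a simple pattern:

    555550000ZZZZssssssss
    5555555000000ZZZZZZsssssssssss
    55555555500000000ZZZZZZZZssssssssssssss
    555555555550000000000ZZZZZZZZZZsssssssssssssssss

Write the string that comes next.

5555555555555000000000000ZZZZZZZZZZZZssssssssssssssssssss

Reading off run lengths: 5 runs 5, 7, 9, 11; 0 runs 4, 6, 8, 10; Z runs 4, 6, 8, 10; s runs 8, 11, 14, 17 — each is linear in n, where the shown terms are n = 2, 3, 4, 5.
Setting n = 6 gives 13, 12, 12, 20 characters in each block.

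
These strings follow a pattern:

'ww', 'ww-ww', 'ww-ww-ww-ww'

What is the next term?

ww-ww-ww-ww-ww-ww-ww-ww

Every step duplicates the string with '-' between the halves.
One more doubling of ww-ww-ww-ww gives the answer.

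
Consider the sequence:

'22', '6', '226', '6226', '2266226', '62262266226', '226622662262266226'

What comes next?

From term 3 onward, concatenate the second-to-last term with the last: 22·6 = 226, 6·226 = 6226, …
So term 8 is 62262266226·226622662262266226.

62262266226226622662262266226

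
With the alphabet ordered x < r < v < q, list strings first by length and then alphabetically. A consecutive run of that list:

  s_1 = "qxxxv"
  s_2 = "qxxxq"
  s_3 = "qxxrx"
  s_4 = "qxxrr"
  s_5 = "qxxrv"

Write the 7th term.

qxxvx

Continuing the enumeration 2 steps past qxxrv: qxxrv → qxxrq → (answer).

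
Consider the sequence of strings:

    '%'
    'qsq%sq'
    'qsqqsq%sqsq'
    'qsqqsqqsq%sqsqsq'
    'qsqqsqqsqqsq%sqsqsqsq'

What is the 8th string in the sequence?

Each term wraps the previous one in qsq on the left and sq on the right.
From qsqqsqqsqqsq%sqsqsqsq, 3 further steps: qsqqsqqsqqsq%sqsqsqsq → qsqqsqqsqqsqqsq%sqsqsqsqsq → qsqqsqqsqqsqqsqqsq%sqsqsqsqsqsq → (answer).

qsqqsqqsqqsqqsqqsqqsq%sqsqsqsqsqsqsq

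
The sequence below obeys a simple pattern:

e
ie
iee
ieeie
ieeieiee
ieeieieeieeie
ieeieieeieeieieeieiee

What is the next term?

ieeieieeieeieieeieieeieeieieeieeie

From term 3 onward, concatenate the last term with the second-to-last: ie·e = iee, iee·ie = ieeie, …
So term 8 is ieeieieeieeieieeieiee·ieeieieeieeie.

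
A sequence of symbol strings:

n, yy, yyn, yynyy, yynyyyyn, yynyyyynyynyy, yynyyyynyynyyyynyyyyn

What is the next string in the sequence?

This is a Fibonacci-style word recurrence s(k) = s(k−1)·s(k−2): e.g. yy·n = yyn.
The next term joins yynyyyynyynyyyynyyyyn and yynyyyynyynyy.

yynyyyynyynyyyynyyyynyynyyyynyynyy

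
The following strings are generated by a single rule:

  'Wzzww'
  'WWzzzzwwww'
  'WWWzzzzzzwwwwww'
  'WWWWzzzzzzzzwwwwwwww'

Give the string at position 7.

WWWWWWWzzzzzzzzzzzzzzwwwwwwwwwwwwww

Each string has the form W^{n} z^{2n} w^{2n} (n = 1, 2, …).
For term 7, n = 7, so the run lengths are 7, 14, 14.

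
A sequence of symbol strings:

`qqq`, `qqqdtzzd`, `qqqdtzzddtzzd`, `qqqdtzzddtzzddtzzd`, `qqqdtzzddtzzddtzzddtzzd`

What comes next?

qqqdtzzddtzzddtzzddtzzddtzzd

Every step adds dtzzd to the end: s(k+1) = s(k)·dtzzd.
One more step from qqqdtzzddtzzddtzzddtzzd gives the answer.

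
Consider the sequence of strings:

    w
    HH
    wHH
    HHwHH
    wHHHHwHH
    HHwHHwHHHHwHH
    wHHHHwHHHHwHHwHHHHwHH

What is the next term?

HHwHHwHHHHwHHwHHHHwHHHHwHHwHHHHwHH

Each term (from the third on) is the two preceding terms concatenated in order: term 3 = w·HH = wHH.
So term 8 is HHwHHwHHHHwHH·wHHHHwHHHHwHHwHHHHwHH.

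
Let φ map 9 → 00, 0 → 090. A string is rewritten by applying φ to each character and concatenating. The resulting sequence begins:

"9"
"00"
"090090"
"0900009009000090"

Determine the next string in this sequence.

Applying the rule to each of the 16 symbols of 0900009009000090 gives the pieces 090 00 090 090 090 090 00 090 090 00 090 090 090 090 00 090, which concatenate to the answer.

09000090090090090000900900009009009009000090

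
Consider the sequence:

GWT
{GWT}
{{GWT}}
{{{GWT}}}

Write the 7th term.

s(k+1) = {·s(k)·}, so each term gains { as a prefix and } as a suffix.
From {{{GWT}}}, 3 further steps: {{{GWT}}} → {{{{GWT}}}} → {{{{{GWT}}}}} → (answer).

{{{{{{GWT}}}}}}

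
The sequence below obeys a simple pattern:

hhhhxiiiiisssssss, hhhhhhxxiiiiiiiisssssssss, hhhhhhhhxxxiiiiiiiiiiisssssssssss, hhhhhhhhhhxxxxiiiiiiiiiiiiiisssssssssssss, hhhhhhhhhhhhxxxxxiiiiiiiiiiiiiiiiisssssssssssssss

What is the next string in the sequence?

Term n consists of 2n h's, followed by n-1 x's, followed by 3n-1 i's, followed by 2n+3 s's, where the shown terms are n = 2, 3, 4, 5, 6.
Setting n = 7 gives 14, 6, 20, 17 characters in each block.

hhhhhhhhhhhhhhxxxxxxiiiiiiiiiiiiiiiiiiiisssssssssssssssss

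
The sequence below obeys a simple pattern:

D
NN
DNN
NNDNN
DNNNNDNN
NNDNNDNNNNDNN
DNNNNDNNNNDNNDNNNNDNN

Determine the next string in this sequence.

NNDNNDNNNNDNNDNNNNDNNNNDNNDNNNNDNN

Each term (from the third on) is the two preceding terms concatenated in order: term 3 = D·NN = DNN.
So term 8 is NNDNNDNNNNDNN·DNNNNDNNNNDNNDNNNNDNN.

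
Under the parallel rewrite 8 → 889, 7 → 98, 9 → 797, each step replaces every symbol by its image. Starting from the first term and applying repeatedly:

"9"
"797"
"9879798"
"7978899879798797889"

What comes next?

φ(7978899879798797889) expands symbol-by-symbol to 98 797 98 889 889 797 797 889 98 797 98 797 889 98 797 98 889 889 797; joining the 19 pieces gives the next term.

987979888988979779788998797987978899879798889889797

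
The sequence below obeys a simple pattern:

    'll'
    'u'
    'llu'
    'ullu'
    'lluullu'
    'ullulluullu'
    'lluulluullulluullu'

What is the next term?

Each term (from the third on) is the two preceding terms concatenated in order: term 3 = ll·u = llu.
The next term joins ullulluullu and lluulluullulluullu.

ullulluullulluulluullulluullu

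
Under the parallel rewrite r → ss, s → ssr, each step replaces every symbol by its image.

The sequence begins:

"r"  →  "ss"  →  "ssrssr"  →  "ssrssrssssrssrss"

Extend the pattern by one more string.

ssrssrssssrssrssssrssrssrssrssssrssrssssrssr

Replace each of the 16 characters of ssrssrssssrssrss in place — ssr ssr ss ssr ssr ss ssr ssr ssr ssr ss ssr ssr ss ssr ssr — and concatenate.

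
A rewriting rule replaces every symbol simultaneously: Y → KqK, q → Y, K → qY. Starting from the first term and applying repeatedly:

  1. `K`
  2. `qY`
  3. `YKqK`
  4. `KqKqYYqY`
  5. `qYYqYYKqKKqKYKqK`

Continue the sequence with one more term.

Rewriting the 16 symbols of qYYqYYKqKKqKYKqK one by one yields Y KqK KqK Y KqK KqK qY Y qY qY Y qY KqK qY Y qY; concatenated:

YKqKKqKYKqKKqKqYYqYqYYqYKqKqYYqY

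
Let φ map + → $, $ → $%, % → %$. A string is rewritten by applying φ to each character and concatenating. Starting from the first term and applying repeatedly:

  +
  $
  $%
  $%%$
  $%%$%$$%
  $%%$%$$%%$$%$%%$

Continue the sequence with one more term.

$%%$%$$%%$$%$%%$%$$%$%%$$%%$%$$%

φ($%%$%$$%%$$%$%%$) expands symbol-by-symbol to $% %$ %$ $% %$ $% $% %$ %$ $% $% %$ $% %$ %$ $%; joining the 16 pieces gives the next term.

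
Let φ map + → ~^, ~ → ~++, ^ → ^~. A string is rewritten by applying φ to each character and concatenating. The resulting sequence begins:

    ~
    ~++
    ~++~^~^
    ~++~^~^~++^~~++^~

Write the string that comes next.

~++~^~^~++^~~++^~~++~^~^^~~++~++~^~^^~~++

φ(~++~^~^~++^~~++^~) expands symbol-by-symbol to ~++ ~^ ~^ ~++ ^~ ~++ ^~ ~++ ~^ ~^ ^~ ~++ ~++ ~^ ~^ ^~ ~++; joining the 17 pieces gives the next term.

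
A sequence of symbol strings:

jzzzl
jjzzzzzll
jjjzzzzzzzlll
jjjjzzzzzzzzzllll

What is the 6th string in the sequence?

jjjjjjzzzzzzzzzzzzzllllll

Term n consists of n-1 j's, followed by 2n-1 z's, followed by n-1 l's, where the shown terms are n = 2, 3, 4, 5.
For term 6, n = 7, so the run lengths are 6, 13, 6.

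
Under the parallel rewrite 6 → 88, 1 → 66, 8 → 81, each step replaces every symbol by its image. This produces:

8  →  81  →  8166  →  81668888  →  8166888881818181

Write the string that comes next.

Replace each of the 16 characters of 8166888881818181 in place — 81 66 88 88 81 81 81 81 81 66 81 66 81 66 81 66 — and concatenate.

81668888818181818166816681668166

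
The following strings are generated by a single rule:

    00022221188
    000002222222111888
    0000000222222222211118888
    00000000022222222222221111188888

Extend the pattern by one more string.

Each string has the form 0^{2n-1} 2^{3n-2} 1^{n} 8^{n}, where the shown terms are n = 2, 3, 4, 5.
Setting n = 6 gives 11, 16, 6, 6 characters in each block.

000000000002222222222222222111111888888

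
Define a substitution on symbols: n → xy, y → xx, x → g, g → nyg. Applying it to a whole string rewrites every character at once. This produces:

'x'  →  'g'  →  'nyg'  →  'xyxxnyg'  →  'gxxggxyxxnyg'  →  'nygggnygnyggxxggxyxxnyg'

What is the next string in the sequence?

φ(nygggnygnyggxxggxyxxnyg) expands symbol-by-symbol to xy xx nyg nyg nyg xy xx nyg xy xx nyg nyg g g nyg nyg g xx g g xy xx nyg; joining the 23 pieces gives the next term.

xyxxnygnygnygxyxxnygxyxxnygnygggnygnyggxxggxyxxnyg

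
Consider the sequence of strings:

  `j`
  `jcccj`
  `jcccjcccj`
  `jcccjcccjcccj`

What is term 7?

jcccjcccjcccjcccjcccjcccj

Every step adds cccj to the end: s(k+1) = s(k)·cccj.
From jcccjcccjcccj, 3 further steps: jcccjcccjcccj → jcccjcccjcccjcccj → jcccjcccjcccjcccjcccj → (answer).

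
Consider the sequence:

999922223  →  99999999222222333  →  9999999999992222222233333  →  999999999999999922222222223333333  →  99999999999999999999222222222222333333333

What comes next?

Each string has the form 9^{4n} 2^{2n+2} 3^{2n-1} (n = 1, 2, …).
For the next term, n = 6, so the run lengths are 24, 14, 11.

9999999999999999999999992222222222222233333333333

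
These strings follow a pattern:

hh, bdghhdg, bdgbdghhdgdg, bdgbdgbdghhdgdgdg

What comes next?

s(k+1) = bdg·s(k)·dg, so each term gains bdg as a prefix and dg as a suffix.
Applying this once more to bdgbdgbdghhdgdgdg:

bdgbdgbdgbdghhdgdgdgdg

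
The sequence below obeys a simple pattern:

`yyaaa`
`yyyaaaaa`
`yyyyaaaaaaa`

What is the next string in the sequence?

yyyyyaaaaaaaaa

Each string has the form y^{n+1} a^{2n+1} (n = 1, 2, …).
For the next term, n = 4, so the run lengths are 5, 9.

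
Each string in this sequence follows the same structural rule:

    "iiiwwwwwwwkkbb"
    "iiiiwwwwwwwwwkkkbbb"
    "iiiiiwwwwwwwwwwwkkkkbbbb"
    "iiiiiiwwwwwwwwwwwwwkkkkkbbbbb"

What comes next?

iiiiiiiwwwwwwwwwwwwwwwkkkkkkbbbbbb

Each string has the form i^{n} w^{2n+1} k^{n-1} b^{n-1}, where the shown terms are n = 3, 4, 5, 6.
For the next term, n = 7, so the run lengths are 7, 15, 6, 6.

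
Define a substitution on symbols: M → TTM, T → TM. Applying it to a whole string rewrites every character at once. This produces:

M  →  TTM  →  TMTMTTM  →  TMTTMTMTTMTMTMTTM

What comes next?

Replace each of the 17 characters of TMTTMTMTTMTMTMTTM in place — TM TTM TM TM TTM TM TTM TM TM TTM TM TTM TM TTM TM TM TTM — and concatenate.

TMTTMTMTMTTMTMTTMTMTMTTMTMTTMTMTTMTMTMTTM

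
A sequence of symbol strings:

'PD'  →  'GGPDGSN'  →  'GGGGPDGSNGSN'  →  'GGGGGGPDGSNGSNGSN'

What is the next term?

GGGGGGGGPDGSNGSNGSNGSN

Each term wraps the previous one in GG on the left and GSN on the right.
So the next term is GG·GGGGGGPDGSNGSNGSN·GSN.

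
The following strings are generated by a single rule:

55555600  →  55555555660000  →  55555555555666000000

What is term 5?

Each string has the form 5^{3n+2} 6^{n} 0^{2n} (n = 1, 2, …).
Setting n = 5 gives 17, 5, 10 characters in each block.

55555555555555555666660000000000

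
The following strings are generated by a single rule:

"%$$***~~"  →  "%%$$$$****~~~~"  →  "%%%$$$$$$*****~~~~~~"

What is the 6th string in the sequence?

Each string has the form %^{n} $^{2n} *^{n+2} ~^{2n} (n = 1, 2, …).
For term 6, n = 6, so the run lengths are 6, 12, 8, 12.

%%%%%%$$$$$$$$$$$$********~~~~~~~~~~~~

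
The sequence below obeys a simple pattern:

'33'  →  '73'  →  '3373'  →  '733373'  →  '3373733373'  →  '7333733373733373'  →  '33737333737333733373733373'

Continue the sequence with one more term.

733373337373337333737333737333733373733373

From term 3 onward, concatenate the second-to-last term with the last: 33·73 = 3373, 73·3373 = 733373, …
Continuing: 7333733373733373 · 33737333737333733373733373 gives term 8.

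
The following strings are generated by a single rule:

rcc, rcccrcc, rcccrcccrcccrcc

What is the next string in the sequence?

rcccrcccrcccrcccrcccrcccrcccrcc

s(k+1) = s(k)·c·s(k) — each term doubles the last with 'c' between the halves.
So the next term is two copies of rcccrcccrcccrcc with 'c' between the halves.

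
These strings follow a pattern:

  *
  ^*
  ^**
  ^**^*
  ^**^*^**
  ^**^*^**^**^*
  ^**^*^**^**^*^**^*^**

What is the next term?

^**^*^**^**^*^**^*^**^**^*^**^**^*

Each term (from the third on) is the previous term followed by the one before it: term 3 = ^*·* = ^**.
The next term joins ^**^*^**^**^*^**^*^** and ^**^*^**^**^*.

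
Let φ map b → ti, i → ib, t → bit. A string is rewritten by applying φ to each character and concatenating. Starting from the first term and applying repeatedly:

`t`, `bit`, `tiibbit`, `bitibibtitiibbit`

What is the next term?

φ(bitibibtitiibbit) expands symbol-by-symbol to ti ib bit ib ti ib ti bit ib bit ib ib ti ti ib bit; joining the 16 pieces gives the next term.

tiibbitibtiibtibitibbitibibtitiibbit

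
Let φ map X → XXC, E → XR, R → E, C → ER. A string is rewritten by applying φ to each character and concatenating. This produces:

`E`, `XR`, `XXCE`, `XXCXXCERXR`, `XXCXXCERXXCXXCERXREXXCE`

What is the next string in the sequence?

Applying the rule to each of the 23 symbols of XXCXXCERXXCXXCERXREXXCE gives the pieces XXC XXC ER XXC XXC ER XR E XXC XXC ER XXC XXC ER XR E XXC E XR XXC XXC ER XR, which concatenate to the answer.

XXCXXCERXXCXXCERXREXXCXXCERXXCXXCERXREXXCEXRXXCXXCERXR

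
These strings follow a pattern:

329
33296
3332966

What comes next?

333329666

Each term wraps the previous one in 3 on the left and 6 on the right.
One more step from 3332966 gives the answer.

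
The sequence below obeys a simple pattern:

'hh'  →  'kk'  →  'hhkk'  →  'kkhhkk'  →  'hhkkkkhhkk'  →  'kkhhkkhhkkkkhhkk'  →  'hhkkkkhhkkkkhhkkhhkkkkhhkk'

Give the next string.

Each term (from the third on) is the two preceding terms concatenated in order: term 3 = hh·kk = hhkk.
So term 8 is kkhhkkhhkkkkhhkk·hhkkkkhhkkkkhhkkhhkkkkhhkk.

kkhhkkhhkkkkhhkkhhkkkkhhkkkkhhkkhhkkkkhhkk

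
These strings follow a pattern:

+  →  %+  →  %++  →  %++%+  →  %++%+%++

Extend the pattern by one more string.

%++%+%++%++%+

This is a Fibonacci-style word recurrence s(k) = s(k−1)·s(k−2): e.g. %+·+ = %++.
So term 6 is %++%+%++·%++%+.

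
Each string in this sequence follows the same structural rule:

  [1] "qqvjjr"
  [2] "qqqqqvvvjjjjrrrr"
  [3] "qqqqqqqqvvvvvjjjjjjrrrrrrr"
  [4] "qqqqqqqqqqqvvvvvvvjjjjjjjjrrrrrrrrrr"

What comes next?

qqqqqqqqqqqqqqvvvvvvvvvjjjjjjjjjjrrrrrrrrrrrrr

The n-th term is 3n-1 q's then 2n-1 v's then 2n j's then 3n-2 r's (n = 1, 2, …).
Setting n = 5 gives 14, 9, 10, 13 characters in each block.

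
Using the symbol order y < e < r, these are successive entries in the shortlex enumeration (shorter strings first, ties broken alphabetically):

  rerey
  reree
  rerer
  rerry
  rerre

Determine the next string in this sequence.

rerrr

The successor of rerre increments the rightmost position that isn't already r and resets every position after it to y.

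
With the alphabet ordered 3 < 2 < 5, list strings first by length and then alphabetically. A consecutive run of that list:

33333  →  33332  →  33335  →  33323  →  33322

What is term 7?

Continuing the enumeration 2 steps past 33322: 33322 → 33325 → (answer).

33353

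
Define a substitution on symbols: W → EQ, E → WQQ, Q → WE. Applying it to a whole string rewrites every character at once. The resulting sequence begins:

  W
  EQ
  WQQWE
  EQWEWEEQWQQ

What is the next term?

WQQWEEQWQQEQWQQWQQWEEQWEWE

Expanding EQWEWEEQWQQ: E→WQQ, Q→WE, W→EQ, E→WQQ, W→EQ, E→WQQ, E→WQQ, Q→WE, W→EQ, Q→WE, Q→WE. Concatenated: WQQ WE EQ WQQ EQ WQQ WQQ WE EQ WE WE.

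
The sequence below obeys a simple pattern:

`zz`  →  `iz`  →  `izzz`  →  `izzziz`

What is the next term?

Each term (from the third on) is the previous term followed by the one before it: term 3 = iz·zz = izzz.
Continuing: izzziz · izzz gives term 5.

izzzizizzz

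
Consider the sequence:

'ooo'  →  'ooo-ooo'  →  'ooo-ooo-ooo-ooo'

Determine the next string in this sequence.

Each string is two copies of the previous one joined by '-'.
Doubling ooo-ooo-ooo-ooo with '-' between the halves:

ooo-ooo-ooo-ooo-ooo-ooo-ooo-ooo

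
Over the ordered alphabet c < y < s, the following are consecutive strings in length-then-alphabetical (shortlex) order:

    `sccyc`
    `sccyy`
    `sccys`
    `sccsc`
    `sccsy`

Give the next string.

Treat sccsy as a base-3 numeral over the given alphabet and add one, carrying through any trailing s's.

sccss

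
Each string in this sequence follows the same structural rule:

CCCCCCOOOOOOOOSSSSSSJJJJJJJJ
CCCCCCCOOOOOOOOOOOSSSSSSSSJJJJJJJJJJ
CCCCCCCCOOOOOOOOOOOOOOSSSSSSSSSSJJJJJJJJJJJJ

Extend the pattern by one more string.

The n-th term is n+3 C's then 3n-1 O's then 2n S's then 2n+2 J's, where the shown terms are n = 3, 4, 5.
Setting n = 6 gives 9, 17, 12, 14 characters in each block.

CCCCCCCCCOOOOOOOOOOOOOOOOOSSSSSSSSSSSSJJJJJJJJJJJJJJ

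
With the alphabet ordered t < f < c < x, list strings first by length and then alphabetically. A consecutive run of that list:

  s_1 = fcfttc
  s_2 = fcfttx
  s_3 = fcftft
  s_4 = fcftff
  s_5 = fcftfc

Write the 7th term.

Continuing the enumeration 2 steps past fcftfc: fcftfc → fcftfx → (answer).

fcftct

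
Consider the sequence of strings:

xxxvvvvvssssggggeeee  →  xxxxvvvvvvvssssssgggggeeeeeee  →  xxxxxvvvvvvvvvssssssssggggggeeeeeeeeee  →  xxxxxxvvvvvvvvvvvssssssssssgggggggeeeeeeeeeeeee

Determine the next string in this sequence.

xxxxxxxvvvvvvvvvvvvvssssssssssssggggggggeeeeeeeeeeeeeeee

Reading off run lengths: x runs 3, 4, 5, 6; v runs 5, 7, 9, 11; s runs 4, 6, 8, 10; g runs 4, 5, 6, 7; e runs 4, 7, 10, 13 — each is linear in n, where the shown terms are n = 2, 3, 4, 5.
For the next term, n = 6, so the run lengths are 7, 13, 12, 8, 16.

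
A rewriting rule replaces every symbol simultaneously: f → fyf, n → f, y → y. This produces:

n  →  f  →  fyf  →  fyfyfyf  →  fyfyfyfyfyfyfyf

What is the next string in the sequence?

fyfyfyfyfyfyfyfyfyfyfyfyfyfyfyf

Applying the rule to each of the 15 symbols of fyfyfyfyfyfyfyf gives the pieces fyf y fyf y fyf y fyf y fyf y fyf y fyf y fyf, which concatenate to the answer.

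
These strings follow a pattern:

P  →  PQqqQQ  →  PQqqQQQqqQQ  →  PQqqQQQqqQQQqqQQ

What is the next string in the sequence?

Each term is the previous one with QqqQQ appended.
Applying this once more to PQqqQQQqqQQQqqQQ:

PQqqQQQqqQQQqqQQQqqQQ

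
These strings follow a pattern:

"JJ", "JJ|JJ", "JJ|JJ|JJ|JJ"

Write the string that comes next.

JJ|JJ|JJ|JJ|JJ|JJ|JJ|JJ

Every step duplicates the string with '|' between the halves.
One more doubling of JJ|JJ|JJ|JJ gives the answer.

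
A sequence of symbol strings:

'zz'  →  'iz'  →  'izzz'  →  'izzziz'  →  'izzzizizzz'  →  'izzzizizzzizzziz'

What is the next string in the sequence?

From term 3 onward, concatenate the last term with the second-to-last: iz·zz = izzz, izzz·iz = izzziz, …
Continuing: izzzizizzzizzziz · izzzizizzz gives term 7.

izzzizizzzizzzizizzzizizzz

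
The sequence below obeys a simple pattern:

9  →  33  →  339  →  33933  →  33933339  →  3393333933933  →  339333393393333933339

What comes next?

Each term (from the third on) is the previous term followed by the one before it: term 3 = 33·9 = 339.
So term 8 is 339333393393333933339·3393333933933.

3393333933933339333393393333933933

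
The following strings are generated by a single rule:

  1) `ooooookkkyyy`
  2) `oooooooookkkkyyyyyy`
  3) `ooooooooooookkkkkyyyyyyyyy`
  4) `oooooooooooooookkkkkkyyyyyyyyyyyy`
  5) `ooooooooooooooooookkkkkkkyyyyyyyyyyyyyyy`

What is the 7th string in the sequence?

Reading off run lengths: o runs 6, 9, 12, 15, 18; k runs 3, 4, 5, 6, 7; y runs 3, 6, 9, 12, 15 — each is linear in n (n = 1, 2, …).
Setting n = 7 gives 24, 9, 21 characters in each block.

ooooooooooooooooooooooookkkkkkkkkyyyyyyyyyyyyyyyyyyyyy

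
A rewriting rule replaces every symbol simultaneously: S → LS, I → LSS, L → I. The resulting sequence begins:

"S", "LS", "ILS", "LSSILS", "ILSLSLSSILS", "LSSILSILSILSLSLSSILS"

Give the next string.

Replace each of the 20 characters of LSSILSILSILSLSLSSILS in place — I LS LS LSS I LS LSS I LS LSS I LS I LS I LS LS LSS I LS — and concatenate.

ILSLSLSSILSLSSILSLSSILSILSILSLSLSSILS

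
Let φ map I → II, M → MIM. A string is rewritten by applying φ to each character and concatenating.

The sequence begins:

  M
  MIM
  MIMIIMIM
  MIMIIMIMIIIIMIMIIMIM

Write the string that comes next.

MIMIIMIMIIIIMIMIIMIMIIIIIIIIMIMIIMIMIIIIMIMIIMIM

φ(MIMIIMIMIIIIMIMIIMIM) expands symbol-by-symbol to MIM II MIM II II MIM II MIM II II II II MIM II MIM II II MIM II MIM; joining the 20 pieces gives the next term.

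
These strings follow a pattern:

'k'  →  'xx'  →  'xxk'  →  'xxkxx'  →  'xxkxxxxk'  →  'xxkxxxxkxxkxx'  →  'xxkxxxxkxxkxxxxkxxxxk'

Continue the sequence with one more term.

Each term (from the third on) is the previous term followed by the one before it: term 3 = xx·k = xxk.
Continuing: xxkxxxxkxxkxxxxkxxxxk · xxkxxxxkxxkxx gives term 8.

xxkxxxxkxxkxxxxkxxxxkxxkxxxxkxxkxx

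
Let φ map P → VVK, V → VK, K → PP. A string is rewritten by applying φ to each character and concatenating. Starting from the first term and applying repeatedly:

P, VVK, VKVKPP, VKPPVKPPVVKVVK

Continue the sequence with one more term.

VKPPVVKVVKVKPPVVKVVKVKVKPPVKVKPP

Replace each of the 14 characters of VKPPVKPPVVKVVK in place — VK PP VVK VVK VK PP VVK VVK VK VK PP VK VK PP — and concatenate.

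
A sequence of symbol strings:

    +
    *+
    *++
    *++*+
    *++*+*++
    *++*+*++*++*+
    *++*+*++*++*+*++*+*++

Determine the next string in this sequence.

Each term (from the third on) is the previous term followed by the one before it: term 3 = *+·+ = *++.
The next term joins *++*+*++*++*+*++*+*++ and *++*+*++*++*+.

*++*+*++*++*+*++*+*++*++*+*++*++*+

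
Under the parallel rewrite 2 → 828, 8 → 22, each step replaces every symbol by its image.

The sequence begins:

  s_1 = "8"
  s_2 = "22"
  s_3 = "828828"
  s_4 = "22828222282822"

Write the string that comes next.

Rewriting the 14 symbols of 22828222282822 one by one yields 828 828 22 828 22 828 828 828 828 22 828 22 828 828; concatenated:

82882822828228288288288282282822828828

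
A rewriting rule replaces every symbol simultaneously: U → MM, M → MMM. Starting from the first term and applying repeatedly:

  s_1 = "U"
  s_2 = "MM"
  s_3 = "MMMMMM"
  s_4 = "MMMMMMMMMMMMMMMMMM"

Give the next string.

Applying the rule to each of the 18 symbols of MMMMMMMMMMMMMMMMMM gives the pieces MMM MMM MMM MMM MMM MMM MMM MMM MMM MMM MMM MMM MMM MMM MMM MMM MMM MMM, which concatenate to the answer.

MMMMMMMMMMMMMMMMMMMMMMMMMMMMMMMMMMMMMMMMMMMMMMMMMMMMMM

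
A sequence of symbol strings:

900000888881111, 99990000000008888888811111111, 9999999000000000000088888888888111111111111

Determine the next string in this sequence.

The n-th term is 3n-2 9's then 4n+1 0's then 3n+2 8's then 4n 1's (n = 1, 2, …).
For the next term, n = 4, so the run lengths are 10, 17, 14, 16.

999999999900000000000000000888888888888881111111111111111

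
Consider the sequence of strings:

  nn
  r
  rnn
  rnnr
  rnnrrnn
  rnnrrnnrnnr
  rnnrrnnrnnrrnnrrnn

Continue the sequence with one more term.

Each term (from the third on) is the previous term followed by the one before it: term 3 = r·nn = rnn.
So term 8 is rnnrrnnrnnrrnnrrnn·rnnrrnnrnnr.

rnnrrnnrnnrrnnrrnnrnnrrnnrnnr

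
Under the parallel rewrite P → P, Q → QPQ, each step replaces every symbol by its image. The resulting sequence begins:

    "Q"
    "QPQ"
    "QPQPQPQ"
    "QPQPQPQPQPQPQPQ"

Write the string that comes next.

Applying the rule to each of the 15 symbols of QPQPQPQPQPQPQPQ gives the pieces QPQ P QPQ P QPQ P QPQ P QPQ P QPQ P QPQ P QPQ, which concatenate to the answer.

QPQPQPQPQPQPQPQPQPQPQPQPQPQPQPQ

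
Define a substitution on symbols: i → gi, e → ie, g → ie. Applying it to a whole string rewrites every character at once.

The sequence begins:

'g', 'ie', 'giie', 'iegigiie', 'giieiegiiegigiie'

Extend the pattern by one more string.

iegigiiegiieiegigiieiegiiegigiie

Replace each of the 16 characters of giieiegiiegigiie in place — ie gi gi ie gi ie ie gi gi ie ie gi ie gi gi ie — and concatenate.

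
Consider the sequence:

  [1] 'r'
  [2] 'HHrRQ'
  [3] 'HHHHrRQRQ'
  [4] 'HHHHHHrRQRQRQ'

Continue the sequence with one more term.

s(k+1) = HH·s(k)·RQ, so each term gains HH as a prefix and RQ as a suffix.
One more step from HHHHHHrRQRQRQ gives the answer.

HHHHHHHHrRQRQRQRQ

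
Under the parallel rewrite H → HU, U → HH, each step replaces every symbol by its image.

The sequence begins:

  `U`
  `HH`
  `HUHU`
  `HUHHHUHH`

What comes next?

Rewriting each symbol of HUHHHUHH: H→HU, U→HH, H→HU, H→HU, H→HU, U→HH, H→HU, H→HU, which concatenates to HU HH HU HU HU HH HU HU.

HUHHHUHUHUHHHUHU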